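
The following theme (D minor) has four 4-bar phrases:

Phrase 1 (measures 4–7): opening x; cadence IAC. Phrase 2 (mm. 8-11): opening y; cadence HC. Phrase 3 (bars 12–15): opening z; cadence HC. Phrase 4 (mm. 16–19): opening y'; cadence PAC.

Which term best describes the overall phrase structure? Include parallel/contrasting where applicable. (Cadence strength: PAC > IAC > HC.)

Four phrases in two halves: the first half (mm. 4–11) ends with a half cadence, the second (bars 12–19) with a perfect authentic cadence — a large antecedent–consequent pair, i.e. a double period.
Phrase 3 begins with different material from phrase 1, making it contrasting.

contrasting double period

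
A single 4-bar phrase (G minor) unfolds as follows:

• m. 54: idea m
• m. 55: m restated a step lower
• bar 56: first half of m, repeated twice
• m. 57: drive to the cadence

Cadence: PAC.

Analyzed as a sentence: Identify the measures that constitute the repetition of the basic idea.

measures 55–55

The presentation of a sentence is the basic idea (m. 54) plus its repetition (m. 55); the repetition of the basic idea is therefore bar 55.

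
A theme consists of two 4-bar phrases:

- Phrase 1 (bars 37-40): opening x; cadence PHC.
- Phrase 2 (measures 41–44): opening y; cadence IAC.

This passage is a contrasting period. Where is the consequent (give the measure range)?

measures 41–44

The antecedent is the phrase ending with the weaker cadence (Phrygian half cadence, phrase 1) and the consequent the one ending more conclusively (imperfect authentic cadence, phrase 2); the consequent is mm. 41–44.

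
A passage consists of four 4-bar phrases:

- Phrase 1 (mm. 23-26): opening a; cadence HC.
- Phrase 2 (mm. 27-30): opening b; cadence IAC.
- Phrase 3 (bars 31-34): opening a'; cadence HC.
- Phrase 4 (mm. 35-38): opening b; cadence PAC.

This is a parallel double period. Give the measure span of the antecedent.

In a double period the first pair of phrases (ending imperfect authentic cadence) is the large antecedent and the second pair (ending perfect authentic cadence) is the large consequent; the antecedent is measures 23–30.

measures 23–30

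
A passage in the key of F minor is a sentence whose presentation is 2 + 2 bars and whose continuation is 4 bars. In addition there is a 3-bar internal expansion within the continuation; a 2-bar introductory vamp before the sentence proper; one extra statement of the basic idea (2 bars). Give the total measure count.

Basic sentence: 2 + 2 + 4 = 8 bars.
8 (basic form) + 3 (internal expansion) + 2 (introduction) + 2 (extra statement) = 15.

15 measures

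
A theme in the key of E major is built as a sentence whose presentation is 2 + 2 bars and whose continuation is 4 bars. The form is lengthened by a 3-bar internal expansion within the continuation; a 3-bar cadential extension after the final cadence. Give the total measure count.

14 measures

Basic sentence: 2 + 2 + 4 = 8 bars.
8 (basic form) + 3 (internal expansion) + 3 (cadential extension) = 14.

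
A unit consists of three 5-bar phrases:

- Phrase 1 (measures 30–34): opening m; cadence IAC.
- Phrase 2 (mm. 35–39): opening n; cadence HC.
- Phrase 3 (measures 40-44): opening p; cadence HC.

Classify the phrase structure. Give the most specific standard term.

The final phrase closes with a half cadence, which is not stronger than the preceding half cadence; the 3 phrases lack an overall antecedent–consequent design and so form a phrase group.

phrase group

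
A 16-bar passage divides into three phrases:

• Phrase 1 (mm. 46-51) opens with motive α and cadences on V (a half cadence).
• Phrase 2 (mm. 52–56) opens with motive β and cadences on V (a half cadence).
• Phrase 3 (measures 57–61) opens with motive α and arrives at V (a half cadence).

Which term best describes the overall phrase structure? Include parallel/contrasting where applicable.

phrase group

The final phrase closes with a half cadence, which is not stronger than the preceding half cadence; the 3 phrases lack an overall antecedent–consequent design and so form a phrase group.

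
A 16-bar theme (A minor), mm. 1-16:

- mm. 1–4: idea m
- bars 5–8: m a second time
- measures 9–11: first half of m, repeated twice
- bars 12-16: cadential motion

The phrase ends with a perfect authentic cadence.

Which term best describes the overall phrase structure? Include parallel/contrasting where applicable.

sentence

Basic idea (mm. 1-4) + its repetition (bars 5–8) form the presentation; fragmentation and cadence (bars 9-16) form the continuation — the 16-bar whole is a sentence.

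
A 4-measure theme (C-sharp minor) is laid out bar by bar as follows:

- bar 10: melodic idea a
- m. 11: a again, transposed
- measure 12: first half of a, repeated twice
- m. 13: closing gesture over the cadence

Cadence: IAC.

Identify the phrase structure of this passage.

Basic idea (m. 10) + its repetition (bar 11) form the presentation; fragmentation and cadence (bars 12–13) form the continuation — the 4-bar whole is a sentence.

sentence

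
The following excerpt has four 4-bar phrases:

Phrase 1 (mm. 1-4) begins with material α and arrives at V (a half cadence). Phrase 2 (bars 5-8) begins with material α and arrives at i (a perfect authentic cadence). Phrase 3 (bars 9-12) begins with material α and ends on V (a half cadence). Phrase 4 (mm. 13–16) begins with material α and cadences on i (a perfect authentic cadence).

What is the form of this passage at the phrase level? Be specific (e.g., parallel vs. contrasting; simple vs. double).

repeated period

The cadence pattern HC–PAC–HC–PAC is weak–strong twice, and phrases 3–4 restate phrases 1–2: a period heard twice, not a double period (which would end weakly at phrase 2).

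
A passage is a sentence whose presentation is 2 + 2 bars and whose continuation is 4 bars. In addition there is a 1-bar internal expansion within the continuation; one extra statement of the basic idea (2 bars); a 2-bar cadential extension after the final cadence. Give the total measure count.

13 measures

Basic sentence: 2 + 2 + 4 = 8 bars.
8 (basic form) + 1 (internal expansion) + 2 (extra statement) + 2 (cadential extension) = 13.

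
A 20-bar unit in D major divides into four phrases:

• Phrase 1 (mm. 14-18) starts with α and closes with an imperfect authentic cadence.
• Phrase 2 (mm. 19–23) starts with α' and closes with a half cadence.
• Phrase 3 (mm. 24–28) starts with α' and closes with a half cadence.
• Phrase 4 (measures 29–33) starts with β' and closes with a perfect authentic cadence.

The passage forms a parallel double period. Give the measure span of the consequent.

In a double period the four phrases pair into a large antecedent (phrases 1–2, ending half cadence) and a large consequent (phrases 3–4, ending perfect authentic cadence). The consequent spans mm. 24–33.

measures 24–33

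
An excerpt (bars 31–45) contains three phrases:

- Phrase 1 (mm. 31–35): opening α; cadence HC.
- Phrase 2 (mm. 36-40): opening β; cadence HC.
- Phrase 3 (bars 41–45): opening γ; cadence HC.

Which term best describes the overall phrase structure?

phrase group

The final phrase closes with a half cadence, which is not stronger than the preceding half cadence; the 3 phrases lack an overall antecedent–consequent design and so form a phrase group.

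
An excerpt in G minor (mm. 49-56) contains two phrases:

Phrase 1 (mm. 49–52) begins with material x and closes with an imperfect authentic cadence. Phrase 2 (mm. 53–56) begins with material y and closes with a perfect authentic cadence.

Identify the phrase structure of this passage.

Phrase 1 ends with an imperfect authentic cadence (weaker) and phrase 2 with a perfect authentic cadence (stronger): antecedent + consequent = a period.
The two phrases open with different material (x / y), so the period is contrasting.

contrasting period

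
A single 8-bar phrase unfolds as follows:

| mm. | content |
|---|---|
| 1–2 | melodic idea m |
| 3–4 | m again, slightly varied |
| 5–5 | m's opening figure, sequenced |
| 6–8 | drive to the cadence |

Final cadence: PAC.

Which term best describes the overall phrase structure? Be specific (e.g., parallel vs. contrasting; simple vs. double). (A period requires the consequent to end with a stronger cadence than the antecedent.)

Basic idea (mm. 1-2) + its repetition (mm. 3–4) form the presentation; fragmentation and cadence (mm. 5–8) form the continuation — the 8-bar whole is a sentence.

sentence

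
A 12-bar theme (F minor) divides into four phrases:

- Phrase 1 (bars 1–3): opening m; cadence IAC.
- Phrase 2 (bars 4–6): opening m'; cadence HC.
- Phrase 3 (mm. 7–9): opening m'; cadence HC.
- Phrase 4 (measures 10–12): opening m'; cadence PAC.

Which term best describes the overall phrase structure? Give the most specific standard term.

parallel double period

Four phrases in two halves: the first half (mm. 1–6) ends with a half cadence, the second (bars 7–12) with a perfect authentic cadence — a large antecedent–consequent pair, i.e. a double period.
Phrase 3 begins with the same material as phrase 1, making it parallel.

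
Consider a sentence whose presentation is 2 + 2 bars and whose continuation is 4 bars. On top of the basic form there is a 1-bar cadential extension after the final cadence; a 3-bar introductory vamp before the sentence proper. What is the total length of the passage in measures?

12 measures

Basic sentence: 2 + 2 + 4 = 8 bars.
8 (basic form) + 1 (cadential extension) + 3 (introduction) = 12.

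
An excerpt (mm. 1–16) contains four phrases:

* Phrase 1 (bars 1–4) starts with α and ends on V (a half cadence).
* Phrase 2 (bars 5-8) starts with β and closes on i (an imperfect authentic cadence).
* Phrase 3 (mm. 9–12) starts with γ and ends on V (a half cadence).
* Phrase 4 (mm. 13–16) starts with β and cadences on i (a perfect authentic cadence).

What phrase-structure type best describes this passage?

contrasting double period

Four phrases in two halves: the first half (bars 1–8) ends with an imperfect authentic cadence, the second (mm. 9-16) with a perfect authentic cadence — a large antecedent–consequent pair, i.e. a double period.
Phrase 3 begins with different material from phrase 1, making it contrasting.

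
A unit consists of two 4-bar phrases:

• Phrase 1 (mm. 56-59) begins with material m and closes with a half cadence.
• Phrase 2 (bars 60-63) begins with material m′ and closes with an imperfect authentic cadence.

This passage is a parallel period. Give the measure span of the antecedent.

The antecedent is the phrase ending with the weaker cadence (half cadence, phrase 1) and the consequent the one ending more conclusively (imperfect authentic cadence, phrase 2); the antecedent is measures 56-59.

measures 56–59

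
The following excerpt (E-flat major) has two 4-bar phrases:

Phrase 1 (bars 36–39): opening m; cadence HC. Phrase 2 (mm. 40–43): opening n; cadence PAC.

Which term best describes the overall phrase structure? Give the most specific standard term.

contrasting period

Phrase 1 ends with a half cadence (weaker) and phrase 2 with a perfect authentic cadence (stronger): antecedent + consequent = a period.
The two phrases open with different material (m / n), so the period is contrasting.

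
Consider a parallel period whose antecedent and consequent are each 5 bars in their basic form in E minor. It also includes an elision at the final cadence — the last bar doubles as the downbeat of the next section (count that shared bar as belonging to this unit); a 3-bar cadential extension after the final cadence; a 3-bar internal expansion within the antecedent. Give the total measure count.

Basic parallel period: 5 + 5 = 10 bars.
10 (basic form) + 3 (cadential extension) + 3 (internal expansion) = 16.
The elision shares a bar with the next section but does not change this unit's count.

16 measures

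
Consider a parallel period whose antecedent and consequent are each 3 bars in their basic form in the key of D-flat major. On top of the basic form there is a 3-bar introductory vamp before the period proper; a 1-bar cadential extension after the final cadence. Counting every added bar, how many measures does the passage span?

10 measures

Basic parallel period: 3 + 3 = 6 bars.
6 (basic form) + 3 (introduction) + 1 (cadential extension) = 10.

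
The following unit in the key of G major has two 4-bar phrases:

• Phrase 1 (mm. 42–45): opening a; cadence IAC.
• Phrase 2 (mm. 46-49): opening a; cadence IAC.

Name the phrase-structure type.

Both phrases have the same opening (a) and the same cadence (imperfect authentic cadence): the second is a restatement, not a consequent, so this is a repeated phrase rather than a period.

repeated phrase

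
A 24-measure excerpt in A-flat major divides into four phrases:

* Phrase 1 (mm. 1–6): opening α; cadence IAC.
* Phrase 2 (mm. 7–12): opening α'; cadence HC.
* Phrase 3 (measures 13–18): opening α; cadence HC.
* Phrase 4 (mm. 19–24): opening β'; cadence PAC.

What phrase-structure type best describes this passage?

Four phrases in two halves: the first half (mm. 1–12) ends with a half cadence, the second (bars 13–24) with a perfect authentic cadence — a large antecedent–consequent pair, i.e. a double period.
Phrase 3 begins with the same material as phrase 1, making it parallel.

parallel double period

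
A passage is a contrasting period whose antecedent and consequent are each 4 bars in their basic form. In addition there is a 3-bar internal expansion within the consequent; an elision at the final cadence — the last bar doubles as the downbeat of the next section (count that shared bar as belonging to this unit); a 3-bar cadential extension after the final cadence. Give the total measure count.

Basic contrasting period: 4 + 4 = 8 bars.
8 (basic form) + 3 (internal expansion) + 3 (cadential extension) = 14.
The elision shares a bar with the next section but does not change this unit's count.

14 measures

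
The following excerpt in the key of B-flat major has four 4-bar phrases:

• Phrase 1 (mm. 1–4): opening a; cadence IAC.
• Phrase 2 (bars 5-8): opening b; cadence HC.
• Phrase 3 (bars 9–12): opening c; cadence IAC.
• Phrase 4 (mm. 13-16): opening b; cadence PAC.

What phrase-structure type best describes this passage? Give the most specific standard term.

contrasting double period

Four phrases in two halves: the first half (bars 1–8) ends with a half cadence, the second (bars 9–16) with a perfect authentic cadence — a large antecedent–consequent pair, i.e. a double period.
Phrase 3 begins with different material from phrase 1, making it contrasting.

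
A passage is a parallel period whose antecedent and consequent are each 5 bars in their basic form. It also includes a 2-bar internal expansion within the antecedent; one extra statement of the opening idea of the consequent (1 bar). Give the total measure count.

Basic parallel period: 5 + 5 = 10 bars.
10 (basic form) + 2 (internal expansion) + 1 (extra statement) = 13.

13 measures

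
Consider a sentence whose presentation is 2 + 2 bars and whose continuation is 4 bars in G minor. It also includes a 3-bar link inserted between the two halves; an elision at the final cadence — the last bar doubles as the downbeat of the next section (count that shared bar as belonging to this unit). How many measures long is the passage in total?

Basic sentence: 2 + 2 + 4 = 8 bars.
8 (basic form) + 3 (link) = 11.
The elision shares a bar with the next section but does not change this unit's count.

11 measures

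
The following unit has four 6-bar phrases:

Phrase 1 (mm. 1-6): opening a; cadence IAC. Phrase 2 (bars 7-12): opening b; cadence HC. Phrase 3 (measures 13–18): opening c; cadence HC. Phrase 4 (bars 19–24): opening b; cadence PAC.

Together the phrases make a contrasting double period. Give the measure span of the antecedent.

In a double period the first pair of phrases (ending half cadence) is the large antecedent and the second pair (ending perfect authentic cadence) is the large consequent; the antecedent is measures 1–12.

measures 1–12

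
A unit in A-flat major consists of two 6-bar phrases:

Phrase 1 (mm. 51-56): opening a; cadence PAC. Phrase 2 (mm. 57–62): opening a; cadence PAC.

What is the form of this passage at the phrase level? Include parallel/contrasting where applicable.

Both phrases have the same opening (a) and the same cadence (perfect authentic cadence): the second is a restatement, not a consequent, so this is a repeated phrase rather than a period.

repeated phrase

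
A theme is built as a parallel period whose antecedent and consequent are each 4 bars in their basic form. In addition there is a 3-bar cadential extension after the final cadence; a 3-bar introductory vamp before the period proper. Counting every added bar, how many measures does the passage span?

Basic parallel period: 4 + 4 = 8 bars.
8 (basic form) + 3 (cadential extension) + 3 (introduction) = 14.

14 measures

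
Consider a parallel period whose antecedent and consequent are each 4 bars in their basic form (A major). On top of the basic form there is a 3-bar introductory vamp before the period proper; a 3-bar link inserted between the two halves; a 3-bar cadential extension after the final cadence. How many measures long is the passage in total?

17 measures

Basic parallel period: 4 + 4 = 8 bars.
8 (basic form) + 3 (introduction) + 3 (link) + 3 (cadential extension) = 17.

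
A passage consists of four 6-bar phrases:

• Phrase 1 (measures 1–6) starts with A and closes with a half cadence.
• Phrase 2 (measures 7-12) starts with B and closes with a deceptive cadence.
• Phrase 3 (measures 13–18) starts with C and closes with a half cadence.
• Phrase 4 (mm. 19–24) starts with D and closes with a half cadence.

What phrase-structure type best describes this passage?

phrase group

Phrase 4 ends with a half cadence, no stronger than phrase 2's deceptive cadence, so the four phrases do not form a double period; nor do phrases 3–4 duplicate 1–2, so it is not a repeated period. With no phrase reaching a conclusive cadence, the passage is a phrase group.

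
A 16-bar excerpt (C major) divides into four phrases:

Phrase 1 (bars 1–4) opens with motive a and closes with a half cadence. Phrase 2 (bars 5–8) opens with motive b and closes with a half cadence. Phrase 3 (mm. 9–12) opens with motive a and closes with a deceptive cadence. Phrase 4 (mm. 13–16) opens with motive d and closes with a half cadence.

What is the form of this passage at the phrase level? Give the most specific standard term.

phrase group

Phrase 4 ends with a half cadence, no stronger than phrase 2's half cadence, so the four phrases do not form a double period; nor do phrases 3–4 duplicate 1–2, so it is not a repeated period. With no phrase reaching a conclusive cadence, the passage is a phrase group.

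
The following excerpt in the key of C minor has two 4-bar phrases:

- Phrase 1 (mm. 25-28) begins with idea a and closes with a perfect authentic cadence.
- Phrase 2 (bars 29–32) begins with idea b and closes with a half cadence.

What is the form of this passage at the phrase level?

phrase group

The second phrase closes with a half cadence, which is not stronger than the first phrase's perfect authentic cadence; without a weak→strong cadential pair there is no antecedent–consequent relationship, so this is a phrase group rather than a period.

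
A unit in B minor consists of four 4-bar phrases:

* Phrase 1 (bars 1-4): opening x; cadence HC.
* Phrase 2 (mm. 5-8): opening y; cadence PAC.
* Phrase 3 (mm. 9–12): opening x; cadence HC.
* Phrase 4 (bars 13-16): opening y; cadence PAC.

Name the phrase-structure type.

The cadence pattern HC–PAC–HC–PAC is weak–strong twice, and phrases 3–4 restate phrases 1–2: a period heard twice, not a double period (which would end weakly at phrase 2).

repeated period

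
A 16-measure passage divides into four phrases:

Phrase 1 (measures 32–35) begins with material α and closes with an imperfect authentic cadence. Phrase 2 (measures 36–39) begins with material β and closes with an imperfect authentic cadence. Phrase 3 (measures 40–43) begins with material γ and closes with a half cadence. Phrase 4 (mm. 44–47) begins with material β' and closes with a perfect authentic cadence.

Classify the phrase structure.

contrasting double period

Four phrases in two halves: the first half (mm. 32-39) ends with an imperfect authentic cadence, the second (measures 40-47) with a perfect authentic cadence — a large antecedent–consequent pair, i.e. a double period.
Phrase 3 begins with different material from phrase 1, making it contrasting.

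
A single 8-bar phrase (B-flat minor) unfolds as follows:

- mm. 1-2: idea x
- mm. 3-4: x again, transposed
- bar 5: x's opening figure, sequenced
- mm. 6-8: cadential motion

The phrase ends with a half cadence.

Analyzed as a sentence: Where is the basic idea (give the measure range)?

The presentation of a sentence is the basic idea (measures 1–2) plus its repetition (mm. 3–4); the basic idea is therefore mm. 1-2.

measures 1–2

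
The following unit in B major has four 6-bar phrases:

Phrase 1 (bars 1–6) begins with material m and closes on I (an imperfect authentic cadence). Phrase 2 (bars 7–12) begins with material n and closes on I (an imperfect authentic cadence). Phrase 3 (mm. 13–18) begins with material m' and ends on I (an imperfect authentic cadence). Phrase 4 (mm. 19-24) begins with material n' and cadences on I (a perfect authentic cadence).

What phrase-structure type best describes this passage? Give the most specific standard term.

Four phrases in two halves: the first half (mm. 1-12) ends with an imperfect authentic cadence, the second (mm. 13–24) with a perfect authentic cadence — a large antecedent–consequent pair, i.e. a double period.
Phrase 3 begins with the same material as phrase 1, making it parallel.

parallel double period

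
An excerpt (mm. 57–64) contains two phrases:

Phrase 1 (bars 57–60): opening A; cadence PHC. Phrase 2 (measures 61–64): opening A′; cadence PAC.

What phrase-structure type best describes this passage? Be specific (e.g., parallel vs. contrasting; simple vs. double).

parallel period

Phrase 1 ends with a Phrygian half cadence (weaker) and phrase 2 with a perfect authentic cadence (stronger): antecedent + consequent = a period.
The two phrases open with the same material (A / A′), so the period is parallel.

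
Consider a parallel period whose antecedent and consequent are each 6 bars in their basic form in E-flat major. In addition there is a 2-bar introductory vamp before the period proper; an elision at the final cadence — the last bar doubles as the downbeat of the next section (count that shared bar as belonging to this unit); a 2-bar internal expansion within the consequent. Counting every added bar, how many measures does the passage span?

16 measures

Basic parallel period: 6 + 6 = 12 bars.
12 (basic form) + 2 (introduction) + 2 (internal expansion) = 16.
The elision shares a bar with the next section but does not change this unit's count.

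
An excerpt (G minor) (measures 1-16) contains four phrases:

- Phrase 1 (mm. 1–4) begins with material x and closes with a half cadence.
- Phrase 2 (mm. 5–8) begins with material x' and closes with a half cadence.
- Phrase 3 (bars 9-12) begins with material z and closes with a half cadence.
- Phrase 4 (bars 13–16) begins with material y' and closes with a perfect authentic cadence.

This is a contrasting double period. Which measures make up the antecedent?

In a double period the first pair of phrases (ending half cadence) is the large antecedent and the second pair (ending perfect authentic cadence) is the large consequent; the antecedent is measures 1–8.

measures 1–8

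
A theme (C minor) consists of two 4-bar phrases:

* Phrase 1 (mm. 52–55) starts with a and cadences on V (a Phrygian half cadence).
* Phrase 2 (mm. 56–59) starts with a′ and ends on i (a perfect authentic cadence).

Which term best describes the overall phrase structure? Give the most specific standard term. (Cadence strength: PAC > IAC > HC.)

Phrase 1 ends with a Phrygian half cadence (weaker) and phrase 2 with a perfect authentic cadence (stronger): antecedent + consequent = a period.
The two phrases open with the same material (a / a′), so the period is parallel.

parallel period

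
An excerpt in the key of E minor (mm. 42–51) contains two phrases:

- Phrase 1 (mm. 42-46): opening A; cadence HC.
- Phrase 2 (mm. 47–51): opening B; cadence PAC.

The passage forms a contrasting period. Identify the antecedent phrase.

phrase 1

The phrase ending with the weaker cadence (half cadence) is the antecedent; the one ending more conclusively (perfect authentic cadence) is the consequent. The antecedent is phrase 1.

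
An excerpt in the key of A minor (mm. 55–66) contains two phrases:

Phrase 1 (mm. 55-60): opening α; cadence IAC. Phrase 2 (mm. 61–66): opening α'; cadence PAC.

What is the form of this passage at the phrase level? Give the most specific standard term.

Phrase 1 ends with an imperfect authentic cadence (weaker) and phrase 2 with a perfect authentic cadence (stronger): antecedent + consequent = a period.
The two phrases open with the same material (α / α'), so the period is parallel.

parallel period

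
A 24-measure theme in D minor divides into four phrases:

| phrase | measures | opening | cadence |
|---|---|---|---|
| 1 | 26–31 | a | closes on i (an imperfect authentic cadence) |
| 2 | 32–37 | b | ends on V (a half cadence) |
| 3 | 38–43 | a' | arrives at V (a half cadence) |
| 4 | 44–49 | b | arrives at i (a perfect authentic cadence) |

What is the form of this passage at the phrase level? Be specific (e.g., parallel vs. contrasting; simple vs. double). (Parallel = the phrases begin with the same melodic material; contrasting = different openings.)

parallel double period

Four phrases in two halves: the first half (measures 26-37) ends with a half cadence, the second (measures 38–49) with a perfect authentic cadence — a large antecedent–consequent pair, i.e. a double period.
Phrase 3 begins with the same material as phrase 1, making it parallel.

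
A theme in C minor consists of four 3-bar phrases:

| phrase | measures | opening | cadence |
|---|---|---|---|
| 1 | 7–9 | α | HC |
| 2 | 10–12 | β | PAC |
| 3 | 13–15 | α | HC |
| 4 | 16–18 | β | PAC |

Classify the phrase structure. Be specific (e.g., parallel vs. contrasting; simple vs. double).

The cadence pattern HC–PAC–HC–PAC is weak–strong twice, and phrases 3–4 restate phrases 1–2: a period heard twice, not a double period (which would end weakly at phrase 2).

repeated period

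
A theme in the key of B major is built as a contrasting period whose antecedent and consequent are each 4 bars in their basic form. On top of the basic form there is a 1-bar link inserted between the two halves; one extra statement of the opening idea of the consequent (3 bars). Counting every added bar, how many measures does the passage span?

Basic contrasting period: 4 + 4 = 8 bars.
8 (basic form) + 1 (link) + 3 (extra statement) = 12.

12 measures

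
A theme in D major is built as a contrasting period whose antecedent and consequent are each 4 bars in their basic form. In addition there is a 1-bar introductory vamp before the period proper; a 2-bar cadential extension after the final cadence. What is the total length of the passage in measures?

11 measures

Basic contrasting period: 4 + 4 = 8 bars.
8 (basic form) + 1 (introduction) + 2 (cadential extension) = 11.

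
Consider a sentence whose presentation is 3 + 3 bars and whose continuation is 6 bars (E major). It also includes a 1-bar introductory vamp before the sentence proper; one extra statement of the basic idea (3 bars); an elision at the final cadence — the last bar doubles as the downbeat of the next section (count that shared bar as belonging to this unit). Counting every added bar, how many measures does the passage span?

Basic sentence: 3 + 3 + 6 = 12 bars.
12 (basic form) + 1 (introduction) + 3 (extra statement) = 16.
The elision shares a bar with the next section but does not change this unit's count.

16 measures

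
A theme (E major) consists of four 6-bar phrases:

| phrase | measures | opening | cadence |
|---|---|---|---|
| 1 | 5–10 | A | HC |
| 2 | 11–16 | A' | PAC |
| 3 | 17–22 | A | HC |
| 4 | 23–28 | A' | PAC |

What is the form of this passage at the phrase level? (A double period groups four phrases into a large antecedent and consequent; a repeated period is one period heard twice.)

The cadence pattern HC–PAC–HC–PAC is weak–strong twice, and phrases 3–4 restate phrases 1–2: a period heard twice, not a double period (which would end weakly at phrase 2).

repeated period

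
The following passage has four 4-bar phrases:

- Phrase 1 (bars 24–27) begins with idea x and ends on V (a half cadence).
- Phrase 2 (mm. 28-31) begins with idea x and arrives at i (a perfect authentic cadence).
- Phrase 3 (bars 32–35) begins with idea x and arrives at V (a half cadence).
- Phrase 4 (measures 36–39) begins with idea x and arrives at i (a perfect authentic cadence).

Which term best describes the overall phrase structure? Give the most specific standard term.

repeated period

The cadence pattern HC–PAC–HC–PAC is weak–strong twice, and phrases 3–4 restate phrases 1–2: a period heard twice, not a double period (which would end weakly at phrase 2).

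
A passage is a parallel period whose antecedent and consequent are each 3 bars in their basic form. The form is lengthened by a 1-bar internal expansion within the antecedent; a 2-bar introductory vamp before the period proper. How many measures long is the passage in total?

Basic parallel period: 3 + 3 = 6 bars.
6 (basic form) + 1 (internal expansion) + 2 (introduction) = 9.

9 measures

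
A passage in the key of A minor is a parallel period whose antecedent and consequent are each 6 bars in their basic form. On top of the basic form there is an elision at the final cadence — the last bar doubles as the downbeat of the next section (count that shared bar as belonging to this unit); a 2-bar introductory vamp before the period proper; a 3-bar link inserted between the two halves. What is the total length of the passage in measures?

Basic parallel period: 6 + 6 = 12 bars.
12 (basic form) + 2 (introduction) + 3 (link) = 17.
The elision shares a bar with the next section but does not change this unit's count.

17 measures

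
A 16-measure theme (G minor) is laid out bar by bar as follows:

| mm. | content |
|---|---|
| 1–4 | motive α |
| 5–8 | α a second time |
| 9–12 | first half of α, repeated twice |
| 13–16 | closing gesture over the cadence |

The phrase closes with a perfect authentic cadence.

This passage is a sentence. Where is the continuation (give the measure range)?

After the presentation (measures 1-8), the continuation covers the fragmentation through the cadence: mm. 9-16.

measures 9–16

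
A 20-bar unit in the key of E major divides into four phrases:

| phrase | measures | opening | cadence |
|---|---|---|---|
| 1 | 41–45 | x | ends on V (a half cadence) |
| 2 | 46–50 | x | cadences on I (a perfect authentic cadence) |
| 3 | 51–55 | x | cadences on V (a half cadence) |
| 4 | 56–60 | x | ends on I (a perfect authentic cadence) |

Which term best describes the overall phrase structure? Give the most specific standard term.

The cadence pattern HC–PAC–HC–PAC is weak–strong twice, and phrases 3–4 restate phrases 1–2: a period heard twice, not a double period (which would end weakly at phrase 2).

repeated period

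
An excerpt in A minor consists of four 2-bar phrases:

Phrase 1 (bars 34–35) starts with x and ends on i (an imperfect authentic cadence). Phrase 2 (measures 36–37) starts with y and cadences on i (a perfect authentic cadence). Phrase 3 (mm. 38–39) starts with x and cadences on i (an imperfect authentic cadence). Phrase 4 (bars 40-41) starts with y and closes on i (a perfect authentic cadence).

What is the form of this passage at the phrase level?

repeated period

The cadence pattern IAC–PAC–IAC–PAC is weak–strong twice, and phrases 3–4 restate phrases 1–2: a period heard twice, not a double period (which would end weakly at phrase 2).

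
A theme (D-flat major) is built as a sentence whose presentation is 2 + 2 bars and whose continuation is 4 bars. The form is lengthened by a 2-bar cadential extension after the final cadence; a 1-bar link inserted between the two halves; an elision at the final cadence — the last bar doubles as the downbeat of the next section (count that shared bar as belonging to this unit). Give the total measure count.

11 measures

Basic sentence: 2 + 2 + 4 = 8 bars.
8 (basic form) + 2 (cadential extension) + 1 (link) = 11.
The elision shares a bar with the next section but does not change this unit's count.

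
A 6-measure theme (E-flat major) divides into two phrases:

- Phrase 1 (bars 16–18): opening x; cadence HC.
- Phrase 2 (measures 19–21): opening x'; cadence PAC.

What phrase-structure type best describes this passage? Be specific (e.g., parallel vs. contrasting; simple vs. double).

parallel period

Phrase 1 ends with a half cadence (weaker) and phrase 2 with a perfect authentic cadence (stronger): antecedent + consequent = a period.
The two phrases open with the same material (x / x'), so the period is parallel.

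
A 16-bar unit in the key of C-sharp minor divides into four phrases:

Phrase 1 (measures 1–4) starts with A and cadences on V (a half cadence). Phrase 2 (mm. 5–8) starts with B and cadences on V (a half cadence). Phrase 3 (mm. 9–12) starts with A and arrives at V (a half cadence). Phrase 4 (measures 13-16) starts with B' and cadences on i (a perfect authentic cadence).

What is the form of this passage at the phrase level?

Four phrases in two halves: the first half (mm. 1–8) ends with a half cadence, the second (mm. 9–16) with a perfect authentic cadence — a large antecedent–consequent pair, i.e. a double period.
Phrase 3 begins with the same material as phrase 1, making it parallel.

parallel double period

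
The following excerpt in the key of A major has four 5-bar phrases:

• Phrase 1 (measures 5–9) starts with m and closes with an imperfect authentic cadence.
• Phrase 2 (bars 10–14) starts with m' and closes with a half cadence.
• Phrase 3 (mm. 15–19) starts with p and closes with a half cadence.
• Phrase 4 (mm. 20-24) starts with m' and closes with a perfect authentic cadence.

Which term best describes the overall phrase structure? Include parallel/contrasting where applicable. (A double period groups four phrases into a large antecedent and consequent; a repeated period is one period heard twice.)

contrasting double period

Four phrases in two halves: the first half (measures 5–14) ends with a half cadence, the second (mm. 15–24) with a perfect authentic cadence — a large antecedent–consequent pair, i.e. a double period.
Phrase 3 begins with different material from phrase 1, making it contrasting.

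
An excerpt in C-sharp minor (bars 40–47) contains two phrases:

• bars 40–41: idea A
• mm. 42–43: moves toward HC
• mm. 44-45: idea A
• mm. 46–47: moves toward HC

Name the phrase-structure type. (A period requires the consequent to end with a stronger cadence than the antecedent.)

repeated phrase

Both phrases have the same opening (A) and the same cadence (half cadence): the second is a restatement, not a consequent, so this is a repeated phrase rather than a period.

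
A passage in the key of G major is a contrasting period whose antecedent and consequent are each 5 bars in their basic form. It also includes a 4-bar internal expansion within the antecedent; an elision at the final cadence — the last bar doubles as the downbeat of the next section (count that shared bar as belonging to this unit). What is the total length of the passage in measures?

14 measures

Basic contrasting period: 5 + 5 = 10 bars.
10 (basic form) + 4 (internal expansion) = 14.
The elision shares a bar with the next section but does not change this unit's count.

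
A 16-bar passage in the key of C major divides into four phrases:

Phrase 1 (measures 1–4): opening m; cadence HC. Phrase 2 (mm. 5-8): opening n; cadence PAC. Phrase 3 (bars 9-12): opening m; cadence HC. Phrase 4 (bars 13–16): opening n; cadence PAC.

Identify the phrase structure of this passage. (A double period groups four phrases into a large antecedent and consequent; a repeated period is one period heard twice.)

repeated period

The cadence pattern HC–PAC–HC–PAC is weak–strong twice, and phrases 3–4 restate phrases 1–2: a period heard twice, not a double period (which would end weakly at phrase 2).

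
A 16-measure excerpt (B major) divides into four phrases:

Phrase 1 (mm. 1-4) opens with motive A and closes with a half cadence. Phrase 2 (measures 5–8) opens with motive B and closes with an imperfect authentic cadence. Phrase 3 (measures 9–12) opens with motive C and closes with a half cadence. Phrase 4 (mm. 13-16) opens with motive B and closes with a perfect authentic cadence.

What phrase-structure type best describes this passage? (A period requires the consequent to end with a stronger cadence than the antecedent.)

Four phrases in two halves: the first half (bars 1–8) ends with an imperfect authentic cadence, the second (mm. 9–16) with a perfect authentic cadence — a large antecedent–consequent pair, i.e. a double period.
Phrase 3 begins with different material from phrase 1, making it contrasting.

contrasting double period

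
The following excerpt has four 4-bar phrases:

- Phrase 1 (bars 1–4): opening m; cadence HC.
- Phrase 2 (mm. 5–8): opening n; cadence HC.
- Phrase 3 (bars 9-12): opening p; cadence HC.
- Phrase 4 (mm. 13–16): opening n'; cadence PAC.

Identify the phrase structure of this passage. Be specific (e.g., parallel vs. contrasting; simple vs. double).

contrasting double period

Four phrases in two halves: the first half (mm. 1–8) ends with a half cadence, the second (bars 9–16) with a perfect authentic cadence — a large antecedent–consequent pair, i.e. a double period.
Phrase 3 begins with different material from phrase 1, making it contrasting.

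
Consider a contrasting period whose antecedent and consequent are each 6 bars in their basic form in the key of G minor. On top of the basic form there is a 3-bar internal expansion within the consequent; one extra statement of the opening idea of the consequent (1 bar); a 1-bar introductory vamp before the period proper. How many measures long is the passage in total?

17 measures

Basic contrasting period: 6 + 6 = 12 bars.
12 (basic form) + 3 (internal expansion) + 1 (extra statement) + 1 (introduction) = 17.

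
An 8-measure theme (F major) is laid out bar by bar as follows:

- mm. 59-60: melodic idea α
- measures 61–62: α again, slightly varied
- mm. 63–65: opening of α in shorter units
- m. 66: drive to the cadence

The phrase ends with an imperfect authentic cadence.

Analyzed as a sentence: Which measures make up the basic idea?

measures 59–60

The presentation of a sentence is the basic idea (mm. 59-60) plus its repetition (measures 61–62); the basic idea is therefore measures 59–60.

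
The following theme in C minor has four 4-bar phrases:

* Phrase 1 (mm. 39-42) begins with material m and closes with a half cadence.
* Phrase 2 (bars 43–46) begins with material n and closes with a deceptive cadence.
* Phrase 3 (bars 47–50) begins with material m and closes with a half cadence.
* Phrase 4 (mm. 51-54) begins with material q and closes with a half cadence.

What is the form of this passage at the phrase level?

Phrase 4 ends with a half cadence, no stronger than phrase 2's deceptive cadence, so the four phrases do not form a double period; nor do phrases 3–4 duplicate 1–2, so it is not a repeated period. With no phrase reaching a conclusive cadence, the passage is a phrase group.

phrase group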